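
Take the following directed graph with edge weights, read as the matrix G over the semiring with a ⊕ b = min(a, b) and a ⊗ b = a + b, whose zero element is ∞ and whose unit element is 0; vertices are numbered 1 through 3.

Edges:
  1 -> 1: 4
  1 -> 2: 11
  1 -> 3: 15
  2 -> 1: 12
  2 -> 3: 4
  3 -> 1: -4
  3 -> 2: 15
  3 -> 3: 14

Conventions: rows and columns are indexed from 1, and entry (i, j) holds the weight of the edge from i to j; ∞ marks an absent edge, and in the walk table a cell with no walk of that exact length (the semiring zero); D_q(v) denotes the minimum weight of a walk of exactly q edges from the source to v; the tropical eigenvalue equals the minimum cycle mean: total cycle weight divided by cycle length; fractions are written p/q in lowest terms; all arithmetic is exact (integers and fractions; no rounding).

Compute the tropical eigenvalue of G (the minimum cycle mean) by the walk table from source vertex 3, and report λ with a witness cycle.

q=0: [∞, ∞, 0]
q=1: [-4, 15, 14]
q=2: [0, 7, 11]
q=3: [4, 11, 11]
Optimal cycle mean attained by: cycle 1->2->3->1, total 11 + 4 + (-4), length 3.
Answer: λ = 11/3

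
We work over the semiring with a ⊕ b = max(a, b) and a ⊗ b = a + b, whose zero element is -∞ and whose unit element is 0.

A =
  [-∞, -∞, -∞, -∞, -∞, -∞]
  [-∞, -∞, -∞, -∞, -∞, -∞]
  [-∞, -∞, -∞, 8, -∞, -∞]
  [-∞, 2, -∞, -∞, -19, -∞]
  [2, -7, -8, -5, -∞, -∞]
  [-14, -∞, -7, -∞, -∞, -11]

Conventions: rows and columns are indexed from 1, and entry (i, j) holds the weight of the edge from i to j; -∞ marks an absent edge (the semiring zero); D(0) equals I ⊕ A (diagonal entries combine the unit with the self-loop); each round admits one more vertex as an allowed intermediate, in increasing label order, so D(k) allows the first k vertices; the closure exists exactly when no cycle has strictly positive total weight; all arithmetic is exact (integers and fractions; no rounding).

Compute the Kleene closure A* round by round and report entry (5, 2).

D(0):
  [0, -∞, -∞, -∞, -∞, -∞]
  [-∞, 0, -∞, -∞, -∞, -∞]
  [-∞, -∞, 0, 8, -∞, -∞]
  [-∞, 2, -∞, 0, -19, -∞]
  [2, -7, -8, -5, 0, -∞]
  [-14, -∞, -7, -∞, -∞, 0]
D(1):
  [0, -∞, -∞, -∞, -∞, -∞]
  [-∞, 0, -∞, -∞, -∞, -∞]
  [-∞, -∞, 0, 8, -∞, -∞]
  [-∞, 2, -∞, 0, -19, -∞]
  [2, -7, -8, -5, 0, -∞]
  [-14, -∞, -7, -∞, -∞, 0]
D(2):
  [0, -∞, -∞, -∞, -∞, -∞]
  [-∞, 0, -∞, -∞, -∞, -∞]
  [-∞, -∞, 0, 8, -∞, -∞]
  [-∞, 2, -∞, 0, -19, -∞]
  [2, -7, -8, -5, 0, -∞]
  [-14, -∞, -7, -∞, -∞, 0]
D(3):
  [0, -∞, -∞, -∞, -∞, -∞]
  [-∞, 0, -∞, -∞, -∞, -∞]
  [-∞, -∞, 0, 8, -∞, -∞]
  [-∞, 2, -∞, 0, -19, -∞]
  [2, -7, -8, 0, 0, -∞]
  [-14, -∞, -7, 1, -∞, 0]
D(4):
  [0, -∞, -∞, -∞, -∞, -∞]
  [-∞, 0, -∞, -∞, -∞, -∞]
  [-∞, 10, 0, 8, -11, -∞]
  [-∞, 2, -∞, 0, -19, -∞]
  [2, 2, -8, 0, 0, -∞]
  [-14, 3, -7, 1, -18, 0]
D(5):
  [0, -∞, -∞, -∞, -∞, -∞]
  [-∞, 0, -∞, -∞, -∞, -∞]
  [-9, 10, 0, 8, -11, -∞]
  [-17, 2, -27, 0, -19, -∞]
  [2, 2, -8, 0, 0, -∞]
  [-14, 3, -7, 1, -18, 0]
D(6):
  [0, -∞, -∞, -∞, -∞, -∞]
  [-∞, 0, -∞, -∞, -∞, -∞]
  [-9, 10, 0, 8, -11, -∞]
  [-17, 2, -27, 0, -19, -∞]
  [2, 2, -8, 0, 0, -∞]
  [-14, 3, -7, 1, -18, 0]
Answer: A*[5][2] = 2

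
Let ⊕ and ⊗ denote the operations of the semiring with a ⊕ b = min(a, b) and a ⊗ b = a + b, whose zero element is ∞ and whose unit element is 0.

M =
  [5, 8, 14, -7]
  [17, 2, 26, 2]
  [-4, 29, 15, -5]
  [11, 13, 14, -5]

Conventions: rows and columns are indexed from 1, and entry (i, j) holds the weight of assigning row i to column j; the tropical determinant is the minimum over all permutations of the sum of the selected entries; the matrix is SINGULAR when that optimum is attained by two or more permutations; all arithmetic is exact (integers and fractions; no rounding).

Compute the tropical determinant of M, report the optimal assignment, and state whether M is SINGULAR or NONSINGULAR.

σ = (1, 2, 3, 4): 5 + 2 + 15 + (-5) = 17
σ = (1, 2, 4, 3): 5 + 2 + (-5) + 14 = 16
σ = (1, 3, 2, 4): 5 + 26 + 29 + (-5) = 55
σ = (1, 3, 4, 2): 5 + 26 + (-5) + 13 = 39
σ = (1, 4, 2, 3): 5 + 2 + 29 + 14 = 50
σ = (1, 4, 3, 2): 5 + 2 + 15 + 13 = 35
σ = (2, 1, 3, 4): 8 + 17 + 15 + (-5) = 35
σ = (2, 1, 4, 3): 8 + 17 + (-5) + 14 = 34
σ = (2, 3, 1, 4): 8 + 26 + (-4) + (-5) = 25
σ = (2, 3, 4, 1): 8 + 26 + (-5) + 11 = 40
σ = (2, 4, 1, 3): 8 + 2 + (-4) + 14 = 20
σ = (2, 4, 3, 1): 8 + 2 + 15 + 11 = 36
σ = (3, 1, 2, 4): 14 + 17 + 29 + (-5) = 55
σ = (3, 1, 4, 2): 14 + 17 + (-5) + 13 = 39
σ = (3, 2, 1, 4): 14 + 2 + (-4) + (-5) = 7
σ = (3, 2, 4, 1): 14 + 2 + (-5) + 11 = 22
σ = (3, 4, 1, 2): 14 + 2 + (-4) + 13 = 25
σ = (3, 4, 2, 1): 14 + 2 + 29 + 11 = 56
σ = (4, 1, 2, 3): (-7) + 17 + 29 + 14 = 53
σ = (4, 1, 3, 2): (-7) + 17 + 15 + 13 = 38
σ = (4, 2, 1, 3): (-7) + 2 + (-4) + 14 = 5
σ = (4, 2, 3, 1): (-7) + 2 + 15 + 11 = 21
σ = (4, 3, 1, 2): (-7) + 26 + (-4) + 13 = 28
σ = (4, 3, 2, 1): (-7) + 26 + 29 + 11 = 59
Optimal value attained by: σ = (4, 2, 1, 3).
Answer: det⊕(M) = 5; verdict: NONSINGULAR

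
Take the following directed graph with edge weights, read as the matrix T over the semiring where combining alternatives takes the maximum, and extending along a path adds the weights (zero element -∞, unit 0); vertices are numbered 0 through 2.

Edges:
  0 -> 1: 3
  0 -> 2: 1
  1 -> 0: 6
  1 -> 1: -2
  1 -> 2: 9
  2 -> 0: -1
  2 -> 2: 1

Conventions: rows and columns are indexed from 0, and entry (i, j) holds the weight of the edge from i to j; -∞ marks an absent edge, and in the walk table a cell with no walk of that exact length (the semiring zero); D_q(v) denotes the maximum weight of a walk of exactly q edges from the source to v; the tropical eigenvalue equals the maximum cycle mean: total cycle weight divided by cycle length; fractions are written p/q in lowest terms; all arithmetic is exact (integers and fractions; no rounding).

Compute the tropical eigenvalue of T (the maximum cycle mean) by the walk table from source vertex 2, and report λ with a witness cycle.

q=0: [-∞, -∞, 0]
q=1: [-1, -∞, 1]
q=2: [0, 2, 2]
q=3: [8, 3, 11]
Optimal cycle mean attained by: cycle 0->1->0, total 3 + 6, length 2.
Answer: λ = 9/2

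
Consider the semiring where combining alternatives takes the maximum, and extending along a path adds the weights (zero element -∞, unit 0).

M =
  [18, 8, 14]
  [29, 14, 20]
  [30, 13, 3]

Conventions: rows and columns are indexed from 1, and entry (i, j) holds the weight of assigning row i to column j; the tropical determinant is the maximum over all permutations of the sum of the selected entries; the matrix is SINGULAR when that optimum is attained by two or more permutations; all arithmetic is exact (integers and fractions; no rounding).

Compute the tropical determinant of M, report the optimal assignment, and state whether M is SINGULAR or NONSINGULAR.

σ = (1, 2, 3): 18 + 14 + 3 = 35
σ = (1, 3, 2): 18 + 20 + 13 = 51
σ = (2, 1, 3): 8 + 29 + 3 = 40
σ = (2, 3, 1): 8 + 20 + 30 = 58
σ = (3, 1, 2): 14 + 29 + 13 = 56
σ = (3, 2, 1): 14 + 14 + 30 = 58
Optimal value attained by: σ = (2, 3, 1).
Answer: det⊕(M) = 58; verdict: SINGULAR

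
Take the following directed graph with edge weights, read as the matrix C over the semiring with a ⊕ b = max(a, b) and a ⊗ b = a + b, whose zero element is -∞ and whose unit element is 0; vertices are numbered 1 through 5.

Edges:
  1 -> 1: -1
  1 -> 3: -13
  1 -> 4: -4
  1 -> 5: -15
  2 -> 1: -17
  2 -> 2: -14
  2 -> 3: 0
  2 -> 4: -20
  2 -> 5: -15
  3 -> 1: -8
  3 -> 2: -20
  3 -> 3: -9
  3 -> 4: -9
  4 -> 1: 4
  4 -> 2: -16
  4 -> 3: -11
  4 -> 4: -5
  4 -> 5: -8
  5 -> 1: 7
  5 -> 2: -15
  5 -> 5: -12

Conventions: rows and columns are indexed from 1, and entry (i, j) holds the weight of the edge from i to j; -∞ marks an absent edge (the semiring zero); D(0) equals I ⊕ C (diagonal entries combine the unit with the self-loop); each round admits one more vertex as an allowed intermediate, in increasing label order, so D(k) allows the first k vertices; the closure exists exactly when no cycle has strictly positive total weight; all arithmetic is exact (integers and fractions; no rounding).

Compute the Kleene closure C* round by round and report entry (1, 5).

D(0):
  [0, -∞, -13, -4, -15]
  [-17, 0, 0, -20, -15]
  [-8, -20, 0, -9, -∞]
  [4, -16, -11, 0, -8]
  [7, -15, -∞, -∞, 0]
D(1):
  [0, -∞, -13, -4, -15]
  [-17, 0, 0, -20, -15]
  [-8, -20, 0, -9, -23]
  [4, -16, -9, 0, -8]
  [7, -15, -6, 3, 0]
D(2):
  [0, -∞, -13, -4, -15]
  [-17, 0, 0, -20, -15]
  [-8, -20, 0, -9, -23]
  [4, -16, -9, 0, -8]
  [7, -15, -6, 3, 0]
D(3):
  [0, -33, -13, -4, -15]
  [-8, 0, 0, -9, -15]
  [-8, -20, 0, -9, -23]
  [4, -16, -9, 0, -8]
  [7, -15, -6, 3, 0]
D(4):
  [0, -20, -13, -4, -12]
  [-5, 0, 0, -9, -15]
  [-5, -20, 0, -9, -17]
  [4, -16, -9, 0, -8]
  [7, -13, -6, 3, 0]
D(5):
  [0, -20, -13, -4, -12]
  [-5, 0, 0, -9, -15]
  [-5, -20, 0, -9, -17]
  [4, -16, -9, 0, -8]
  [7, -13, -6, 3, 0]
Answer: C*[1][5] = -12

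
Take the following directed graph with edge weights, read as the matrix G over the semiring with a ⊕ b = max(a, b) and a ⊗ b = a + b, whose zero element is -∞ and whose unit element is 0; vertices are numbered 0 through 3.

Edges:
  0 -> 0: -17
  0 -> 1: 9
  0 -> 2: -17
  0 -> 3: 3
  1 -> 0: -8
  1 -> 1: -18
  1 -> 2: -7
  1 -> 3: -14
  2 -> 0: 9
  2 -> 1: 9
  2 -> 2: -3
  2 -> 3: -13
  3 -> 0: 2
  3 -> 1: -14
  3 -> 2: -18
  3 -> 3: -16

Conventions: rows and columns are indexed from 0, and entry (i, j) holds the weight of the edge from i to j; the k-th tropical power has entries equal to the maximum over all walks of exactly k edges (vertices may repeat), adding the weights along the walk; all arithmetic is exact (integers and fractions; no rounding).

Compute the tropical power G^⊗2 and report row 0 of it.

G^⊗2:
  [5, -8, 2, -5]
  [2, 2, -10, -5]
  [6, 18, 2, 12]
  [-9, 11, -15, 5]
Answer: row 0 of G^⊗2 = [5, -8, 2, -5]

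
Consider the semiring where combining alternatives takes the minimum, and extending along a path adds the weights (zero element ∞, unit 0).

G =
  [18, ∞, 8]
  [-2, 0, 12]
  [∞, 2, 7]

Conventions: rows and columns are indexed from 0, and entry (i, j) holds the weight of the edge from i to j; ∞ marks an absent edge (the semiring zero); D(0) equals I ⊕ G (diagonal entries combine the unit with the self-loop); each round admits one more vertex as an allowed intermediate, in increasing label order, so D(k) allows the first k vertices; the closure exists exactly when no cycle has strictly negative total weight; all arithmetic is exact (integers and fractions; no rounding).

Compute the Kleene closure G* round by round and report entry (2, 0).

D(0):
  [0, ∞, 8]
  [-2, 0, 12]
  [∞, 2, 0]
D(1):
  [0, ∞, 8]
  [-2, 0, 6]
  [∞, 2, 0]
D(2):
  [0, ∞, 8]
  [-2, 0, 6]
  [0, 2, 0]
D(3):
  [0, 10, 8]
  [-2, 0, 6]
  [0, 2, 0]
Answer: G*[2][0] = 0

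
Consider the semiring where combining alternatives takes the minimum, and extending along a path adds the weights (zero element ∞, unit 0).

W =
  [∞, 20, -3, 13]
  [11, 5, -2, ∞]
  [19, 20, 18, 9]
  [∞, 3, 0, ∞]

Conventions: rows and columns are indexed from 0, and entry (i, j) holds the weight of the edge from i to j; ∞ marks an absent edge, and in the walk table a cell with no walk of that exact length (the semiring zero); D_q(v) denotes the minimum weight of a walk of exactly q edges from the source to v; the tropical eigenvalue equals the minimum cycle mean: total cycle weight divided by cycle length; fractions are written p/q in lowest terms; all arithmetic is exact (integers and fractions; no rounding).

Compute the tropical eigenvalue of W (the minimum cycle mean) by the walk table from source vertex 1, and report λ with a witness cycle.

q=0: [∞, 0, ∞, ∞]
q=1: [11, 5, -2, ∞]
q=2: [16, 10, 3, 7]
q=3: [21, 10, 7, 12]
q=4: [21, 15, 8, 16]
Optimal cycle mean attained by: cycle 1->2->3->1, total (-2) + 9 + 3, length 3.
Answer: λ = 10/3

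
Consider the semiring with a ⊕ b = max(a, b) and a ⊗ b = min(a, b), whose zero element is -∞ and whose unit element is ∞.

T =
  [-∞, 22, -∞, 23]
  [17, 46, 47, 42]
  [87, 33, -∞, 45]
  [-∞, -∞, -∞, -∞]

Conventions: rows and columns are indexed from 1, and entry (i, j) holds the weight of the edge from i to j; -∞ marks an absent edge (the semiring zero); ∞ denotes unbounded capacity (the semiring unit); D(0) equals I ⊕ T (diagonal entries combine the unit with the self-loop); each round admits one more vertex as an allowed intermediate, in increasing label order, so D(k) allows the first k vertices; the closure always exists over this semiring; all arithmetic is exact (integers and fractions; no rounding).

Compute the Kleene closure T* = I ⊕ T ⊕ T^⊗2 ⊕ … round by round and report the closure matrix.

D(0):
  [∞, 22, -∞, 23]
  [17, ∞, 47, 42]
  [87, 33, ∞, 45]
  [-∞, -∞, -∞, ∞]
D(1):
  [∞, 22, -∞, 23]
  [17, ∞, 47, 42]
  [87, 33, ∞, 45]
  [-∞, -∞, -∞, ∞]
D(2):
  [∞, 22, 22, 23]
  [17, ∞, 47, 42]
  [87, 33, ∞, 45]
  [-∞, -∞, -∞, ∞]
D(3):
  [∞, 22, 22, 23]
  [47, ∞, 47, 45]
  [87, 33, ∞, 45]
  [-∞, -∞, -∞, ∞]
D(4):
  [∞, 22, 22, 23]
  [47, ∞, 47, 45]
  [87, 33, ∞, 45]
  [-∞, -∞, -∞, ∞]
Answer: T* = [[∞, 22, 22, 23], [47, ∞, 47, 45], [87, 33, ∞, 45], [-∞, -∞, -∞, ∞]]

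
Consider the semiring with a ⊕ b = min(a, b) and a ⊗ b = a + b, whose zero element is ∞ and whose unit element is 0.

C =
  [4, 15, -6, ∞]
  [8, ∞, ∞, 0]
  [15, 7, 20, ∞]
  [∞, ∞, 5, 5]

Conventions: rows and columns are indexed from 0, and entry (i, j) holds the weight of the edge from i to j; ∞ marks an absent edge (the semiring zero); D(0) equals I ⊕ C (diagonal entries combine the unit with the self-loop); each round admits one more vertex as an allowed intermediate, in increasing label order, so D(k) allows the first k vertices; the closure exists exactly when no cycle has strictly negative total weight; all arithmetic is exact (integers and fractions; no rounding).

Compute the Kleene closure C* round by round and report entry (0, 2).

D(0):
  [0, 15, -6, ∞]
  [8, 0, ∞, 0]
  [15, 7, 0, ∞]
  [∞, ∞, 5, 0]
D(1):
  [0, 15, -6, ∞]
  [8, 0, 2, 0]
  [15, 7, 0, ∞]
  [∞, ∞, 5, 0]
D(2):
  [0, 15, -6, 15]
  [8, 0, 2, 0]
  [15, 7, 0, 7]
  [∞, ∞, 5, 0]
D(3):
  [0, 1, -6, 1]
  [8, 0, 2, 0]
  [15, 7, 0, 7]
  [20, 12, 5, 0]
D(4):
  [0, 1, -6, 1]
  [8, 0, 2, 0]
  [15, 7, 0, 7]
  [20, 12, 5, 0]
Answer: C*[0][2] = -6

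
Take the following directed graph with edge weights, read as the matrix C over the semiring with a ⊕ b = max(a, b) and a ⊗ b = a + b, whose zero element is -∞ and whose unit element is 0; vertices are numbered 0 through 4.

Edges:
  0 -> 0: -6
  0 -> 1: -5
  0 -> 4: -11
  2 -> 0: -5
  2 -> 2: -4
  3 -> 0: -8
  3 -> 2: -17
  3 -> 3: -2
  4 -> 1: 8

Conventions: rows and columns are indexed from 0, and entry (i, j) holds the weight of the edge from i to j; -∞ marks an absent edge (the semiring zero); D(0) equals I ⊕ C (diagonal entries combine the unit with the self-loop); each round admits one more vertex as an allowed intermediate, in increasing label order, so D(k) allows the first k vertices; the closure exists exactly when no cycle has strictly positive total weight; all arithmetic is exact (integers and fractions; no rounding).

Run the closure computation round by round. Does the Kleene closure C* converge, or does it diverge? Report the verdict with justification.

D(0):
  [0, -5, -∞, -∞, -11]
  [-∞, 0, -∞, -∞, -∞]
  [-5, -∞, 0, -∞, -∞]
  [-8, -∞, -17, 0, -∞]
  [-∞, 8, -∞, -∞, 0]
D(1):
  [0, -5, -∞, -∞, -11]
  [-∞, 0, -∞, -∞, -∞]
  [-5, -10, 0, -∞, -16]
  [-8, -13, -17, 0, -19]
  [-∞, 8, -∞, -∞, 0]
D(2):
  [0, -5, -∞, -∞, -11]
  [-∞, 0, -∞, -∞, -∞]
  [-5, -10, 0, -∞, -16]
  [-8, -13, -17, 0, -19]
  [-∞, 8, -∞, -∞, 0]
D(3):
  [0, -5, -∞, -∞, -11]
  [-∞, 0, -∞, -∞, -∞]
  [-5, -10, 0, -∞, -16]
  [-8, -13, -17, 0, -19]
  [-∞, 8, -∞, -∞, 0]
D(4):
  [0, -5, -∞, -∞, -11]
  [-∞, 0, -∞, -∞, -∞]
  [-5, -10, 0, -∞, -16]
  [-8, -13, -17, 0, -19]
  [-∞, 8, -∞, -∞, 0]
D(5):
  [0, -3, -∞, -∞, -11]
  [-∞, 0, -∞, -∞, -∞]
  [-5, -8, 0, -∞, -16]
  [-8, -11, -17, 0, -19]
  [-∞, 8, -∞, -∞, 0]
Key observation: every diagonal entry stays at the unit through all rounds, so no improving cycle exists.
Answer: CONVERGES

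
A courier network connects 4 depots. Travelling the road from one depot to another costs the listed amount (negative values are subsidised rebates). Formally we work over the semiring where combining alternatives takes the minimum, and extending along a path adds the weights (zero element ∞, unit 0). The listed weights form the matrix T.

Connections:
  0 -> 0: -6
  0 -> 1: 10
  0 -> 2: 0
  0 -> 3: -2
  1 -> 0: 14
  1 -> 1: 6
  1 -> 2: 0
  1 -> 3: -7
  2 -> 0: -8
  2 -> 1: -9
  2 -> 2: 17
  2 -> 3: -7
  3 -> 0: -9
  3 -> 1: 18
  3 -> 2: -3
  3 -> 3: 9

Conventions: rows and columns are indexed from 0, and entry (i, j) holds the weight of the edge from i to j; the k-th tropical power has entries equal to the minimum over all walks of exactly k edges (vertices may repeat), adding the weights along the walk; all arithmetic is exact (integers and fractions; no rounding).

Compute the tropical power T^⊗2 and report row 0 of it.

T^⊗2:
  [-12, -9, -6, -8]
  [-16, -9, -10, -7]
  [-16, -3, -10, -16]
  [-15, -12, -9, -11]
Answer: row 0 of T^⊗2 = [-12, -9, -6, -8]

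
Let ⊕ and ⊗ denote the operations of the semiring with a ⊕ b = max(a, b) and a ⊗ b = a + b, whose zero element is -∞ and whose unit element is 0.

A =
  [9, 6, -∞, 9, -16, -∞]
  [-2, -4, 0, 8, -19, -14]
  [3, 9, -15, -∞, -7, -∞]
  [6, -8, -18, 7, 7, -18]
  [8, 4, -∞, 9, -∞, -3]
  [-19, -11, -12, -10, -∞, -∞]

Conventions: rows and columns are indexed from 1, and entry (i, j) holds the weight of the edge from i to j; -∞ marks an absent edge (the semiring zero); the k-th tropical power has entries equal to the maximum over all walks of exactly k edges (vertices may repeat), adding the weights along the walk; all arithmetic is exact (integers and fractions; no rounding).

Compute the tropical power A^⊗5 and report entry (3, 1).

A^⊗2:
  [18, 15, 6, 18, 16, -8]
  [14, 9, -4, 15, 15, -10]
  [12, 9, 9, 17, -10, -5]
  [15, 12, -8, 16, 14, 4]
  [17, 14, 4, 17, 16, -9]
  [-4, -3, -11, -3, -3, -25]
A^⊗3:
  [27, 24, 15, 27, 25, 13]
  [23, 20, 9, 24, 22, 12]
  [23, 18, 9, 24, 24, -1]
  [24, 21, 12, 24, 23, 11]
  [26, 23, 14, 26, 24, 13]
  [5, 2, -3, 6, 4, -6]
A^⊗4:
  [36, 33, 24, 36, 34, 22]
  [32, 29, 20, 32, 31, 19]
  [32, 29, 18, 33, 31, 21]
  [33, 30, 21, 33, 31, 20]
  [35, 32, 23, 35, 33, 21]
  [14, 11, 2, 14, 13, 1]
A^⊗5:
  [45, 42, 33, 45, 43, 31]
  [41, 38, 29, 41, 39, 28]
  [41, 38, 29, 41, 40, 28]
  [42, 39, 30, 42, 40, 28]
  [44, 41, 32, 44, 42, 30]
  [23, 20, 11, 23, 21, 10]
Key observation: the optimum is the walk 3->2->4->1->1->1, with weight 9 + 8 + 6 + 9 + 9 = 41.
Optimal value attained by: walk 3->2->4->1->1->1.
Answer: (A^⊗5)[3][1] = 41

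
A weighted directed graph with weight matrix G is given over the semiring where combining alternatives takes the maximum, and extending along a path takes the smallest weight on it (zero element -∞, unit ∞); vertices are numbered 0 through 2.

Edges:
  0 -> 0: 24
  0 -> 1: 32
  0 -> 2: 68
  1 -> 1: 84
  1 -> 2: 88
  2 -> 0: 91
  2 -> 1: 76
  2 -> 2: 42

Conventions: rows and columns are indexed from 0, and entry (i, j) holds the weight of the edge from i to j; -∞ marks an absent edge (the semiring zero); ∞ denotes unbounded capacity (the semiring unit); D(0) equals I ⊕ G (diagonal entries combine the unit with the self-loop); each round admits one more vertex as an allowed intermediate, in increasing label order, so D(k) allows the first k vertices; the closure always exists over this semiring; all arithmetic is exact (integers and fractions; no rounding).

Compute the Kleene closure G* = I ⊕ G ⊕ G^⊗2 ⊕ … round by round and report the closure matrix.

D(0):
  [∞, 32, 68]
  [-∞, ∞, 88]
  [91, 76, ∞]
D(1):
  [∞, 32, 68]
  [-∞, ∞, 88]
  [91, 76, ∞]
D(2):
  [∞, 32, 68]
  [-∞, ∞, 88]
  [91, 76, ∞]
D(3):
  [∞, 68, 68]
  [88, ∞, 88]
  [91, 76, ∞]
Answer: G* = [[∞, 68, 68], [88, ∞, 88], [91, 76, ∞]]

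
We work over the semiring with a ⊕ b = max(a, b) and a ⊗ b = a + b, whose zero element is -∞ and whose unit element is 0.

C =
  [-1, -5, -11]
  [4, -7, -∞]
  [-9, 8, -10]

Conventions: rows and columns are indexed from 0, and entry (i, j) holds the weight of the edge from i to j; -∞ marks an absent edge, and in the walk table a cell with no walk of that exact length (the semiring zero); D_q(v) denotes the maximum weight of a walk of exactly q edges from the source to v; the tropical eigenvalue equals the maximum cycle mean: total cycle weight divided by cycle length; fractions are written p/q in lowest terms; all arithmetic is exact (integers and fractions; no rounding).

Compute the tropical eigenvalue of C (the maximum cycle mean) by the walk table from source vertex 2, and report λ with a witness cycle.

q=0: [-∞, -∞, 0]
q=1: [-9, 8, -10]
q=2: [12, 1, -20]
q=3: [11, 7, 1]
Optimal cycle mean attained by: cycle 0->2->1->0, total (-11) + 8 + 4, length 3.
Answer: λ = 1/3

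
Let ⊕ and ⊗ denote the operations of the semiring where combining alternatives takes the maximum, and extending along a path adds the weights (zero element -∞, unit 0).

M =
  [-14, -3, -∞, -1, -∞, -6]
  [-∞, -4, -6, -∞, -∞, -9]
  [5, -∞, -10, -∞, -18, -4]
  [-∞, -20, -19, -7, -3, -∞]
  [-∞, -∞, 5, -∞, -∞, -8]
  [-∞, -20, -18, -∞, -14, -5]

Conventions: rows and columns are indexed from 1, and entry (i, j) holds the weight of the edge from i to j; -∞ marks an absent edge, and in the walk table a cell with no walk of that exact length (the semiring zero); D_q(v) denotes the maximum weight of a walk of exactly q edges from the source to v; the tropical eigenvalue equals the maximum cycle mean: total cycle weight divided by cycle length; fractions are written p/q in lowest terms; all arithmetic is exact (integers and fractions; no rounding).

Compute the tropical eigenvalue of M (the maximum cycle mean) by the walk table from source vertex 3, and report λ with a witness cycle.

q=0: [-∞, -∞, 0, -∞, -∞, -∞]
q=1: [5, -∞, -10, -∞, -18, -4]
q=2: [-5, 2, -13, 4, -18, -1]
q=3: [-8, -2, -4, -3, 1, -6]
q=4: [1, -6, 6, -9, -6, -7]
q=5: [11, -2, -1, 0, -12, 2]
q=6: [4, 8, -7, 10, -3, 5]
Optimal cycle mean attained by: cycle 1->4->5->3->1, total (-1) + (-3) + 5 + 5, length 4.
Answer: λ = 3/2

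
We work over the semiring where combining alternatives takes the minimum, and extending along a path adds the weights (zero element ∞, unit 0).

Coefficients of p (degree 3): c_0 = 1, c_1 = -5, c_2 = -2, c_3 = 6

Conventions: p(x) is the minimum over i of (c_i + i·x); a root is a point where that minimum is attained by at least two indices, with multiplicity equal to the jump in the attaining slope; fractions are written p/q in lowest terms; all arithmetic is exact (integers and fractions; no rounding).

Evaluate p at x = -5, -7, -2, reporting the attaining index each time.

p(-5) = min(1+0·(-5)=1, -5+1·(-5)=-10, -2+2·(-5)=-12, 6+3·(-5)=-9) = -12 (attained by i=2)
p(-7) = min(1+0·(-7)=1, -5+1·(-7)=-12, -2+2·(-7)=-16, 6+3·(-7)=-15) = -16 (attained by i=2)
p(-2) = min(1+0·(-2)=1, -5+1·(-2)=-7, -2+2·(-2)=-6, 6+3·(-2)=0) = -7 (attained by i=1)
Answer: p(-5) = -12; p(-7) = -16; p(-2) = -7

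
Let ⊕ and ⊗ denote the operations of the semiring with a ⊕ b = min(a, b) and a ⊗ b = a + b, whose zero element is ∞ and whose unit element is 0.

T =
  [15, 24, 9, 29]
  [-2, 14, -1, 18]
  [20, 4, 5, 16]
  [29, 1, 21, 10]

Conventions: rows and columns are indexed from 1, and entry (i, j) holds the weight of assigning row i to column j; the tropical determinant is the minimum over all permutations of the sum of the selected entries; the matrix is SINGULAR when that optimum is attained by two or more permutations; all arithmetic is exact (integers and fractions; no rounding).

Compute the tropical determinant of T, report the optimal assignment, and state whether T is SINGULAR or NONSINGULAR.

σ = (1, 2, 3, 4): 15 + 14 + 5 + 10 = 44
σ = (1, 2, 4, 3): 15 + 14 + 16 + 21 = 66
σ = (1, 3, 2, 4): 15 + (-1) + 4 + 10 = 28
σ = (1, 3, 4, 2): 15 + (-1) + 16 + 1 = 31
σ = (1, 4, 2, 3): 15 + 18 + 4 + 21 = 58
σ = (1, 4, 3, 2): 15 + 18 + 5 + 1 = 39
σ = (2, 1, 3, 4): 24 + (-2) + 5 + 10 = 37
σ = (2, 1, 4, 3): 24 + (-2) + 16 + 21 = 59
σ = (2, 3, 1, 4): 24 + (-1) + 20 + 10 = 53
σ = (2, 3, 4, 1): 24 + (-1) + 16 + 29 = 68
σ = (2, 4, 1, 3): 24 + 18 + 20 + 21 = 83
σ = (2, 4, 3, 1): 24 + 18 + 5 + 29 = 76
σ = (3, 1, 2, 4): 9 + (-2) + 4 + 10 = 21
σ = (3, 1, 4, 2): 9 + (-2) + 16 + 1 = 24
σ = (3, 2, 1, 4): 9 + 14 + 20 + 10 = 53
σ = (3, 2, 4, 1): 9 + 14 + 16 + 29 = 68
σ = (3, 4, 1, 2): 9 + 18 + 20 + 1 = 48
σ = (3, 4, 2, 1): 9 + 18 + 4 + 29 = 60
σ = (4, 1, 2, 3): 29 + (-2) + 4 + 21 = 52
σ = (4, 1, 3, 2): 29 + (-2) + 5 + 1 = 33
σ = (4, 2, 1, 3): 29 + 14 + 20 + 21 = 84
σ = (4, 2, 3, 1): 29 + 14 + 5 + 29 = 77
σ = (4, 3, 1, 2): 29 + (-1) + 20 + 1 = 49
σ = (4, 3, 2, 1): 29 + (-1) + 4 + 29 = 61
Optimal value attained by: σ = (3, 1, 2, 4).
Answer: det⊕(T) = 21; verdict: NONSINGULAR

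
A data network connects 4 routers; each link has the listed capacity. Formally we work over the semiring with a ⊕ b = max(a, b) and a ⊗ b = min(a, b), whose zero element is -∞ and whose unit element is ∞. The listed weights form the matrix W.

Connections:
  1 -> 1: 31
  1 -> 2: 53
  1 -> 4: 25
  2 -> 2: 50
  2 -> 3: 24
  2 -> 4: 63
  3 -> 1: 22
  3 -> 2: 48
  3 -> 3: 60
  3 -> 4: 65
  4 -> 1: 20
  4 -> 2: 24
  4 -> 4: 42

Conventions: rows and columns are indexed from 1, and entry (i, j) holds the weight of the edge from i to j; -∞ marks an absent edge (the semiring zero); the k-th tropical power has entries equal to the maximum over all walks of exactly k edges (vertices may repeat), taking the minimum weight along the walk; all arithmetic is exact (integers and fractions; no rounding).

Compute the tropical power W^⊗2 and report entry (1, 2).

W^⊗2:
  [31, 50, 24, 53]
  [22, 50, 24, 50]
  [22, 48, 60, 60]
  [20, 24, 24, 42]
Key observation: the optimum is the walk 1->2->2, with weight 53 min 50 = 50.
Optimal value attained by: walk 1->2->2.
Answer: (W^⊗2)[1][2] = 50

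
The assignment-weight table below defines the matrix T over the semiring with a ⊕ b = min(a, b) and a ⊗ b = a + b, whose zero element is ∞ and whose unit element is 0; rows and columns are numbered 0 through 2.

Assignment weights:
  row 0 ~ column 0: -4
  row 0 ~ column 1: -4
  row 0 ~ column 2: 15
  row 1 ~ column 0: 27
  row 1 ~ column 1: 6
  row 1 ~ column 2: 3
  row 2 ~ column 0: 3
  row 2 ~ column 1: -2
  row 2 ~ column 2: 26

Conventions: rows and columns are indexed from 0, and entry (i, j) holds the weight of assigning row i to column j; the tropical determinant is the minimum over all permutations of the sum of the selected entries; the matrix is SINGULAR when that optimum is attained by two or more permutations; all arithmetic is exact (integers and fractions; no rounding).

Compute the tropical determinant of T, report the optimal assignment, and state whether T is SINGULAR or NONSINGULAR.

σ = (0, 1, 2): (-4) + 6 + 26 = 28
σ = (0, 2, 1): (-4) + 3 + (-2) = -3
σ = (1, 0, 2): (-4) + 27 + 26 = 49
σ = (1, 2, 0): (-4) + 3 + 3 = 2
σ = (2, 0, 1): 15 + 27 + (-2) = 40
σ = (2, 1, 0): 15 + 6 + 3 = 24
Optimal value attained by: σ = (0, 2, 1).
Answer: det⊕(T) = -3; verdict: NONSINGULAR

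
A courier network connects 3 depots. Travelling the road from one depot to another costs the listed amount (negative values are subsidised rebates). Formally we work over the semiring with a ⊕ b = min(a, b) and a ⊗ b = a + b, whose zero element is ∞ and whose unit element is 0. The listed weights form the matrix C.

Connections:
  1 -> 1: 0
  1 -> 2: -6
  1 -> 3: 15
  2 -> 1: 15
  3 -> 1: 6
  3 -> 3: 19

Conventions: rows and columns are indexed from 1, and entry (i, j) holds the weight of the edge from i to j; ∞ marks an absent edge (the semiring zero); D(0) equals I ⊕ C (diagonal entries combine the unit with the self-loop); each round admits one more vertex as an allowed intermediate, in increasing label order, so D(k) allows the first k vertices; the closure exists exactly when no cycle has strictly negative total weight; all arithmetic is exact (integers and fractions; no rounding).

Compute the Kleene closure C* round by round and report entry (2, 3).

D(0):
  [0, -6, 15]
  [15, 0, ∞]
  [6, ∞, 0]
D(1):
  [0, -6, 15]
  [15, 0, 30]
  [6, 0, 0]
D(2):
  [0, -6, 15]
  [15, 0, 30]
  [6, 0, 0]
D(3):
  [0, -6, 15]
  [15, 0, 30]
  [6, 0, 0]
Answer: C*[2][3] = 30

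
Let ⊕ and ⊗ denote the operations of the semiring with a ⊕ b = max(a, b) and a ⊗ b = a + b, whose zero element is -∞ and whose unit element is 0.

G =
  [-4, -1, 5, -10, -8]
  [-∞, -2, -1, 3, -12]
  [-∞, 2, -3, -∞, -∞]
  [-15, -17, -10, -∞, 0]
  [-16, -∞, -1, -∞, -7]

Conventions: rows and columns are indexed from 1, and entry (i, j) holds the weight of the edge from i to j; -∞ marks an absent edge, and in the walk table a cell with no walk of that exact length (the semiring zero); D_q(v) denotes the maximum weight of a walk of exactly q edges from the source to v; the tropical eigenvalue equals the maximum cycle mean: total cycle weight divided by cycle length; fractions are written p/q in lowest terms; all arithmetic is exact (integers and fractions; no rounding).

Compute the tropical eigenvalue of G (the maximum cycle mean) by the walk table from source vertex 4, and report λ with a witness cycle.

q=0: [-∞, -∞, -∞, 0, -∞]
q=1: [-15, -17, -10, -∞, 0]
q=2: [-16, -8, -1, -14, -7]
q=3: [-20, 1, -4, -5, -14]
q=4: [-20, -1, 0, 4, -5]
q=5: [-11, 2, -2, 2, 4]
Optimal cycle mean attained by: cycle 2->4->5->3->2, total 3 + 0 + (-1) + 2, length 4.
Answer: λ = 1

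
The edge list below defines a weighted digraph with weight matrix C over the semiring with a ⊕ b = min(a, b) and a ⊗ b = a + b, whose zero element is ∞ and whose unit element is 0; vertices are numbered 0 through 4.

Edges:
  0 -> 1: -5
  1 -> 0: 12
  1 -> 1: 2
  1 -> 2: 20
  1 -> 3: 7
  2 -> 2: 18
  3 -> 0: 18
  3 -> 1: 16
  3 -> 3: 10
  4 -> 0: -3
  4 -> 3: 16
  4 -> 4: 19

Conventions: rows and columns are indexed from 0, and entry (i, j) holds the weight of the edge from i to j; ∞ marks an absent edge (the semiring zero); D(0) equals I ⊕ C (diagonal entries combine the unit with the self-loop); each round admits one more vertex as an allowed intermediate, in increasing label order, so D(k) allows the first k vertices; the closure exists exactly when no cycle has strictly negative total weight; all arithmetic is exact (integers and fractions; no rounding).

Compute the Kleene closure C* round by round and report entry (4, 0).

D(0):
  [0, -5, ∞, ∞, ∞]
  [12, 0, 20, 7, ∞]
  [∞, ∞, 0, ∞, ∞]
  [18, 16, ∞, 0, ∞]
  [-3, ∞, ∞, 16, 0]
D(1):
  [0, -5, ∞, ∞, ∞]
  [12, 0, 20, 7, ∞]
  [∞, ∞, 0, ∞, ∞]
  [18, 13, ∞, 0, ∞]
  [-3, -8, ∞, 16, 0]
D(2):
  [0, -5, 15, 2, ∞]
  [12, 0, 20, 7, ∞]
  [∞, ∞, 0, ∞, ∞]
  [18, 13, 33, 0, ∞]
  [-3, -8, 12, -1, 0]
D(3):
  [0, -5, 15, 2, ∞]
  [12, 0, 20, 7, ∞]
  [∞, ∞, 0, ∞, ∞]
  [18, 13, 33, 0, ∞]
  [-3, -8, 12, -1, 0]
D(4):
  [0, -5, 15, 2, ∞]
  [12, 0, 20, 7, ∞]
  [∞, ∞, 0, ∞, ∞]
  [18, 13, 33, 0, ∞]
  [-3, -8, 12, -1, 0]
D(5):
  [0, -5, 15, 2, ∞]
  [12, 0, 20, 7, ∞]
  [∞, ∞, 0, ∞, ∞]
  [18, 13, 33, 0, ∞]
  [-3, -8, 12, -1, 0]
Answer: C*[4][0] = -3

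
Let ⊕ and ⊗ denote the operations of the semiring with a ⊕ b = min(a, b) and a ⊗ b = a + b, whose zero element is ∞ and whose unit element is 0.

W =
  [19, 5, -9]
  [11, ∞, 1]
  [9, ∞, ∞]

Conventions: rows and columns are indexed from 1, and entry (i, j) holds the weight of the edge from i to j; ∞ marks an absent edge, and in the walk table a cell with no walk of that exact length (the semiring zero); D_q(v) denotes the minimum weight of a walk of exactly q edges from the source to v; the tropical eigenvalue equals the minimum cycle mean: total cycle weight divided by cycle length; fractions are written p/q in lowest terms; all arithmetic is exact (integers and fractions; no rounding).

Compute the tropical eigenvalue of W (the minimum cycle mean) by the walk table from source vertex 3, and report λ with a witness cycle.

q=0: [∞, ∞, 0]
q=1: [9, ∞, ∞]
q=2: [28, 14, 0]
q=3: [9, 33, 15]
Optimal cycle mean attained by: cycle 1->3->1, total (-9) + 9, length 2.
Answer: λ = 0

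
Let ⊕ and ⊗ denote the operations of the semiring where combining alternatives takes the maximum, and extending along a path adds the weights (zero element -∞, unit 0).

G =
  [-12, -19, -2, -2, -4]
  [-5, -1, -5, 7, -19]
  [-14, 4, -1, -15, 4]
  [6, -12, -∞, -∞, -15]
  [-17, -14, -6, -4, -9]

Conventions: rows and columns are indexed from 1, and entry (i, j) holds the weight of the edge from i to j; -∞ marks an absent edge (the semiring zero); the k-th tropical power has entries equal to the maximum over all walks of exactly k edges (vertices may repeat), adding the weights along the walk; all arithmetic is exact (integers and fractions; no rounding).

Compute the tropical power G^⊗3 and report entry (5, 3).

G^⊗2:
  [4, 2, -3, -8, 2]
  [13, -1, -6, 6, -1]
  [-1, 3, -1, 11, 3]
  [-6, -13, 4, 4, 2]
  [2, -2, -7, -7, -2]
G^⊗3:
  [-2, 1, 2, 9, 1]
  [12, -2, 11, 11, 9]
  [17, 3, -2, 10, 3]
  [10, 8, 3, -2, 8]
  [-1, -3, 0, 5, -2]
Key observation: the optimum is the walk 5->4->1->3, with weight (-4) + 6 + (-2) = 0.
Optimal value attained by: walk 5->4->1->3.
Answer: (G^⊗3)[5][3] = 0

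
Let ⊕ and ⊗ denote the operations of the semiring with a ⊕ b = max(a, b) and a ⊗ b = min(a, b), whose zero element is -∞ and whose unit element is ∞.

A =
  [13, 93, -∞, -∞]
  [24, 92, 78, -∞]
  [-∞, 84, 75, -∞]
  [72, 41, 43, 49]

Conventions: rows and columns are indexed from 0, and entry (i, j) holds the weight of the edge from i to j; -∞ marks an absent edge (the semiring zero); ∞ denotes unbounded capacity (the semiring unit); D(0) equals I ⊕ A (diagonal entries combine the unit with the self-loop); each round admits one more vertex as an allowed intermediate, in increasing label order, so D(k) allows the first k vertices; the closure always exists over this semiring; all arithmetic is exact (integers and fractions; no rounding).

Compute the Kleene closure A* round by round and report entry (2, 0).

D(0):
  [∞, 93, -∞, -∞]
  [24, ∞, 78, -∞]
  [-∞, 84, ∞, -∞]
  [72, 41, 43, ∞]
D(1):
  [∞, 93, -∞, -∞]
  [24, ∞, 78, -∞]
  [-∞, 84, ∞, -∞]
  [72, 72, 43, ∞]
D(2):
  [∞, 93, 78, -∞]
  [24, ∞, 78, -∞]
  [24, 84, ∞, -∞]
  [72, 72, 72, ∞]
D(3):
  [∞, 93, 78, -∞]
  [24, ∞, 78, -∞]
  [24, 84, ∞, -∞]
  [72, 72, 72, ∞]
D(4):
  [∞, 93, 78, -∞]
  [24, ∞, 78, -∞]
  [24, 84, ∞, -∞]
  [72, 72, 72, ∞]
Answer: A*[2][0] = 24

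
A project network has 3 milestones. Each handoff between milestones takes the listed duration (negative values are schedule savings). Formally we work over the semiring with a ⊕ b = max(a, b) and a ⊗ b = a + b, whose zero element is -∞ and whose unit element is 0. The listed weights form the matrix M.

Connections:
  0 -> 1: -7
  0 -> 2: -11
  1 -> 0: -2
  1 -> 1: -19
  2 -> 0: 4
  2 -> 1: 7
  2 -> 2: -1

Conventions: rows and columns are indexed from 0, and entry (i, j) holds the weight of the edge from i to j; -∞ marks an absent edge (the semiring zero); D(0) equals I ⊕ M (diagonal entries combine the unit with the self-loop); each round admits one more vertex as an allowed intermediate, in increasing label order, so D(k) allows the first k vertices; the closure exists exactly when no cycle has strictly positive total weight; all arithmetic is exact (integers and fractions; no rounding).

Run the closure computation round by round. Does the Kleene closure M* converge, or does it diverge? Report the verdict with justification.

D(0):
  [0, -7, -11]
  [-2, 0, -∞]
  [4, 7, 0]
D(1):
  [0, -7, -11]
  [-2, 0, -13]
  [4, 7, 0]
D(2):
  [0, -7, -11]
  [-2, 0, -13]
  [5, 7, 0]
D(3):
  [0, -4, -11]
  [-2, 0, -13]
  [5, 7, 0]
Key observation: every diagonal entry stays at the unit through all rounds, so no improving cycle exists.
Answer: CONVERGES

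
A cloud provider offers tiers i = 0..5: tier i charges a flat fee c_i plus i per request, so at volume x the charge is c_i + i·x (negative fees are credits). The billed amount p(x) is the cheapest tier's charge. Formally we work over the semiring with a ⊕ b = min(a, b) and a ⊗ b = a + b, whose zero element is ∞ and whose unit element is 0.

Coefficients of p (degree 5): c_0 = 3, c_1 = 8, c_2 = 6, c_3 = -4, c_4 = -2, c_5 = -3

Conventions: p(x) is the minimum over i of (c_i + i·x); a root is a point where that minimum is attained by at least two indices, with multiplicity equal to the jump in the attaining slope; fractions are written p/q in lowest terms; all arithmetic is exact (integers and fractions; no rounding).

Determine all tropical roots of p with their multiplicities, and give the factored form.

hull edge (i=0, c=3) to (i=3, c=-4): slope -7/3, span 3
hull edge (i=3, c=-4) to (i=5, c=-3): slope 1/2, span 2
Factored form: p(x) = -3 ⊗ (x ⊕ (-1/2)) ⊗ (x ⊕ (-1/2)) ⊗ (x ⊕ 7/3) ⊗ (x ⊕ 7/3) ⊗ (x ⊕ 7/3)
Answer: roots = -1/2 (mult 2), 7/3 (mult 3)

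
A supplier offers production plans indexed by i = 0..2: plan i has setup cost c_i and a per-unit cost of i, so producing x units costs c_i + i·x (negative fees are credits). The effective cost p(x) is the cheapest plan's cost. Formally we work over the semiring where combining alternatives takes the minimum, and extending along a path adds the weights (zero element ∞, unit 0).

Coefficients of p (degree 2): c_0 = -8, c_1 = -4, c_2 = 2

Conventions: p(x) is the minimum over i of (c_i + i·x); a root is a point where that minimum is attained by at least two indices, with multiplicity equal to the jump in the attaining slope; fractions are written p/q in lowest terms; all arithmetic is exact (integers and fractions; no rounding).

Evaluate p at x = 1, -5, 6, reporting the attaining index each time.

p(1) = min(-8+0·1=-8, -4+1·1=-3, 2+2·1=4) = -8 (attained by i=0)
p(-5) = min(-8+0·(-5)=-8, -4+1·(-5)=-9, 2+2·(-5)=-8) = -9 (attained by i=1)
p(6) = min(-8+0·6=-8, -4+1·6=2, 2+2·6=14) = -8 (attained by i=0)
Answer: p(1) = -8; p(-5) = -9; p(6) = -8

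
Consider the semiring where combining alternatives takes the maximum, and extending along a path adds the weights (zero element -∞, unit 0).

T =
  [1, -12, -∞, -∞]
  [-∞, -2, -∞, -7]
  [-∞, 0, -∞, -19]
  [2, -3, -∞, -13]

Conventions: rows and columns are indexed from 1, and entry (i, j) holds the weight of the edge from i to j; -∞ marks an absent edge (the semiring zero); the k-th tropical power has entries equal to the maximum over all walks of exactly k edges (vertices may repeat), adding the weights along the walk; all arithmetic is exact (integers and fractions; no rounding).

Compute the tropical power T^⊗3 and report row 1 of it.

T^⊗2:
  [2, -11, -∞, -19]
  [-5, -4, -∞, -9]
  [-17, -2, -∞, -7]
  [3, -5, -∞, -10]
T^⊗3:
  [3, -10, -∞, -18]
  [-4, -6, -∞, -11]
  [-5, -4, -∞, -9]
  [4, -7, -∞, -12]
Answer: row 1 of T^⊗3 = [3, -10, -∞, -18]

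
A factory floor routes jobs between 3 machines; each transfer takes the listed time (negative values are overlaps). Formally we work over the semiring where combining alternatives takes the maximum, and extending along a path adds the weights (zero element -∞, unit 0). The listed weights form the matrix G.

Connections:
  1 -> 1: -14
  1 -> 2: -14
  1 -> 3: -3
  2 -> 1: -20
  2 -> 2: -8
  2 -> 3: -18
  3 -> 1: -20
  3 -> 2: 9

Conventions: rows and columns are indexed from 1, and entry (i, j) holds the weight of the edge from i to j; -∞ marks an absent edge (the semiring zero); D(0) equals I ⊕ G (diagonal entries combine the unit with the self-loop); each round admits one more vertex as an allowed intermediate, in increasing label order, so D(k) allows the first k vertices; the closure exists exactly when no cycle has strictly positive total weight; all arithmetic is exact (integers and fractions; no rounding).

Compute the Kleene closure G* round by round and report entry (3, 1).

D(0):
  [0, -14, -3]
  [-20, 0, -18]
  [-20, 9, 0]
D(1):
  [0, -14, -3]
  [-20, 0, -18]
  [-20, 9, 0]
D(2):
  [0, -14, -3]
  [-20, 0, -18]
  [-11, 9, 0]
D(3):
  [0, 6, -3]
  [-20, 0, -18]
  [-11, 9, 0]
Answer: G*[3][1] = -11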